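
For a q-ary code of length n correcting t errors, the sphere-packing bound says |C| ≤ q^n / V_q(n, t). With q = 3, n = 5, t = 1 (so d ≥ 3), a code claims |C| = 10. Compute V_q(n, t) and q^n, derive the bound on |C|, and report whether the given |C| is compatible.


V_q(n, t) = 11, q^n = 243, Hamming bound = 22, |C| = 10 ≤ bound (satisfied).

Step 1: Compute V_q(n, t) = Σ_{j=0}^1 C(n, j) (q−1)^j.
  j = 0: C(5,0)·(2)^0 = 1·1 = 1.
  j = 1: C(5,1)·(2)^1 = 5·2 = 10.
  V_q(n, t) = 1 + 10 = 11.
Step 2: q^n = 3^5 = 243.
Step 3: Hamming bound ⌊q^n / V_q(n,t)⌋ = ⌊243/11⌋ = 22.
Step 4: Compare |C| = 10 to 22: satisfied.
The claimed |C| lies below the Hamming bound.


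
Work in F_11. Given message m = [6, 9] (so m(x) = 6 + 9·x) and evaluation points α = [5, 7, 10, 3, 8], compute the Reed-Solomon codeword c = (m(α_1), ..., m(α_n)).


c = [7, 3, 8, 0, 1]

Message polynomial: m(x) = 6 + 9·x (mod 11).
For each evaluation point α_i, compute m(α_i) mod 11:
  α_1 = 5: Horner steps 9 → 7, so m(5) = 7.
  α_2 = 7: Horner steps 9 → 3, so m(7) = 3.
  α_3 = 10: Horner steps 9 → 8, so m(10) = 8.
  α_4 = 3: Horner steps 9 → 0, so m(3) = 0.
  α_5 = 8: Horner steps 9 → 1, so m(8) = 1.
Codeword c = [7, 3, 8, 0, 1] ∈ F_11^5.


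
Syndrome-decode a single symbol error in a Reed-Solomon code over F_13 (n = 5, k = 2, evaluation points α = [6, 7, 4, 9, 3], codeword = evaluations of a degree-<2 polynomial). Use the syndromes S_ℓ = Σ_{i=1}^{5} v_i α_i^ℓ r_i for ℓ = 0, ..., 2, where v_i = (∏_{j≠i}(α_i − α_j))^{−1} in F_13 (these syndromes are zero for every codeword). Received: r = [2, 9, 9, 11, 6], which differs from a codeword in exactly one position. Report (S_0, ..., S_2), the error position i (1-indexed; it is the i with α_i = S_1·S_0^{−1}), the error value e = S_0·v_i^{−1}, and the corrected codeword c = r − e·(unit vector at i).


S = (2, 1, 7), error at position 2, error magnitude e = 4, c = [2, 5, 9, 11, 6].

Step 1: column multipliers v_i = (∏_{j≠i}(α_i − α_j))^{−1} mod 13.
  i = 1 (α = 6): (6−7)(6−4)(6−9)(6−3) = (−1)·2·(−3)·3 = 18 ≡ 5, so v_1 = 5^{−1} = 8 (mod 13).
  i = 2 (α = 7): (7−6)(7−4)(7−9)(7−3) = 1·3·(−2)·4 = −24 ≡ 2, so v_2 = 2^{−1} = 7 (mod 13).
  i = 3 (α = 4): (4−6)(4−7)(4−9)(4−3) = (−2)·(−3)·(−5)·1 = −30 ≡ 9, so v_3 = 9^{−1} = 3 (mod 13).
  i = 4 (α = 9): (9−6)(9−7)(9−4)(9−3) = 3·2·5·6 = 180 ≡ 11, so v_4 = 11^{−1} = 6 (mod 13).
  i = 5 (α = 3): (3−6)(3−7)(3−4)(3−9) = (−3)·(−4)·(−1)·(−6) = 72 ≡ 7, so v_5 = 7^{−1} = 2 (mod 13).
  v = [8, 7, 3, 6, 2].
Step 2: syndromes of r = [2, 9, 9, 11, 6] (all sums mod 13).
  S_0 = Σ v_i r_i = 8·2 + 7·9 + 3·9 + 6·11 + 2·6 = 184 ≡ 2.
  S_1 = Σ v_i α_i r_i = 8·6·2 + 7·7·9 + 3·4·9 + 6·9·11 + 2·3·6 = 1275 ≡ 1.
  α_i^2 mod 13 = [10, 10, 3, 3, 9].
  S_2 = Σ v_i α_i^2 r_i = 8·10·2 + 7·10·9 + 3·3·9 + 6·3·11 + 2·9·6 = 1177 ≡ 7.
  S = (2, 1, 7) ≠ 0, so r is not a codeword (an error is present).
Step 3: locate the error. For a single error e at position i, S_ℓ = v_i·e·α_i^ℓ, so α_err = S_1/S_0.
  S_0^{−1} = 2^{−1} = 7 (mod 13), so α_err = 1·7 = 7 ≡ 7 = α_2. Error position i = 2.
  Consistency check: S_2/S_1 = 7·1 = 7 ≡ 7 = α_err ✓ (single-error assumption holds).
Step 4: error magnitude e = S_0/v_2 = S_0·∏_{j≠2}(α_2 − α_j) = 2·2 = 4 ≡ 4 (mod 13).
Step 5: correct position 2: c_2 = r_2 − e = 9 − 4 ≡ 5 (mod 13). Hence c = [2, 5, 9, 11, 6].
  Check: interpolating c through the α_i gives m(x) = 10 + 3·x (degree < 2) with m(α_i) = c_i for every i, so c is indeed a codeword.


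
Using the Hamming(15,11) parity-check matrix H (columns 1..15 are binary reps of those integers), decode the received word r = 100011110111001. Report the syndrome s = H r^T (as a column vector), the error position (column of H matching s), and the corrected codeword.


s = (1, 1, 1, 1)^T, error position = 15, corrected codeword c = 100011110111000

Compute s = H r^T mod 2 one row at a time:
  s_1 = 1 + 0 + 1 + 1 + 1 + 0 + 0 + 1 = 5 ≡ 1 (mod 2).
  s_2 = 0 + 1 + 1 + 1 + 1 + 0 + 0 + 1 = 5 ≡ 1 (mod 2).
  s_3 = 0 + 0 + 1 + 1 + 1 + 1 + 0 + 1 = 5 ≡ 1 (mod 2).
  s_4 = 1 + 0 + 1 + 1 + 0 + 1 + 0 + 1 = 5 ≡ 1 (mod 2).
s = (1, 1, 1, 1)^T — this equals column 15 of H (binary 1111), so error is at position 15.
Correct: flip bit 15 of r = 100011110111001 to get c = 100011110111000.


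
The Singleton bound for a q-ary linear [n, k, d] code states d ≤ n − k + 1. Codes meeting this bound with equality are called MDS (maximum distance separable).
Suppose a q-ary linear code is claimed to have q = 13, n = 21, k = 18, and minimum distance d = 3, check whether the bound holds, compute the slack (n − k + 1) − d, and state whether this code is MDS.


Singleton RHS = n − k + 1 = 4, slack = 1, bound satisfied, not MDS.

Singleton bound: d ≤ n − k + 1.
Here n = 21, k = 18, so n − k + 1 = 4.
Given d = 3, check d ≤ 4: YES.
Slack = (n − k + 1) − d = 1.
The code is NOT MDS (slack = 1 > 0).
Description: the claimed parameters are [21, 18, 3]_13; such a code would be non-MDS.


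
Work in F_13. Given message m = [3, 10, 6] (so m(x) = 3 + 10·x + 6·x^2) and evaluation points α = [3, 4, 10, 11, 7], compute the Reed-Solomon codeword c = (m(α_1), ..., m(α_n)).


c = [9, 9, 1, 7, 3]

Message polynomial: m(x) = 3 + 10·x + 6·x^2 (mod 13).
For each evaluation point α_i, compute m(α_i) mod 13:
  α_1 = 3: Horner steps 6 → 2 → 9, so m(3) = 9.
  α_2 = 4: Horner steps 6 → 8 → 9, so m(4) = 9.
  α_3 = 10: Horner steps 6 → 5 → 1, so m(10) = 1.
  α_4 = 11: Horner steps 6 → 11 → 7, so m(11) = 7.
  α_5 = 7: Horner steps 6 → 0 → 3, so m(7) = 3.
Codeword c = [9, 9, 1, 7, 3] ∈ F_13^5.


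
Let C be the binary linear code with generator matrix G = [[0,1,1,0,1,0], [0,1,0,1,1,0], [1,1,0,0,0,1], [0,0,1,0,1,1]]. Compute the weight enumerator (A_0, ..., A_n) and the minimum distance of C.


Weight distribution: A_0 = 1, A_1 = 1, A_2 = 2, A_3 = 6, A_4 = 5, A_5 = 1. Minimum distance d = 1.

Enumerate all 2^4 = 16 messages m ∈ F_2^4.
For each, compute codeword c = mG in F_2^6, then tally its weight.
  m = 0000 → c = 000000, weight = 0.
  m = 1000 → c = 011010, weight = 3.
  m = 0100 → c = 010110, weight = 3.
  m = 1100 → c = 001100, weight = 2.
  m = 0010 → c = 110001, weight = 3.
  m = 1010 → c = 101011, weight = 4.
  m = 0110 → c = 100111, weight = 4.
  m = 1110 → c = 111101, weight = 5.
  m = 0001 → c = 001011, weight = 3.
  m = 1001 → c = 010001, weight = 2.
  m = 0101 → c = 011101, weight = 4.
  m = 1101 → c = 000111, weight = 3.
  m = 0011 → c = 111010, weight = 4.
  m = 1011 → c = 100000, weight = 1.
  m = 0111 → c = 101100, weight = 3.
  m = 1111 → c = 110110, weight = 4.
Tally weights:
  weight 0: 1 codewords.
  weight 1: 1 codewords.
  weight 2: 2 codewords.
  weight 3: 6 codewords.
  weight 4: 5 codewords.
  weight 5: 1 codewords.
Minimum distance d = smallest w > 0 with A_w > 0 = 1.
Sanity: Σ A_w = 16 = 2^4 = 16 ✓.


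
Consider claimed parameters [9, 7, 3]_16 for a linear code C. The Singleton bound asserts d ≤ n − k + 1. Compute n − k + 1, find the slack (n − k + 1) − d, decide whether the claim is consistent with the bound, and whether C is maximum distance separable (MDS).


Singleton RHS = n − k + 1 = 3, slack = 0, bound satisfied, MDS.

Singleton bound: d ≤ n − k + 1.
Here n = 9, k = 7, so n − k + 1 = 3.
Given d = 3, check d ≤ 3: YES.
Slack = (n − k + 1) − d = 0.
The code is MDS (slack = 0).
Description: the claimed parameters are [9, 7, 3]_16; such a code would be MDS (meets Singleton bound).


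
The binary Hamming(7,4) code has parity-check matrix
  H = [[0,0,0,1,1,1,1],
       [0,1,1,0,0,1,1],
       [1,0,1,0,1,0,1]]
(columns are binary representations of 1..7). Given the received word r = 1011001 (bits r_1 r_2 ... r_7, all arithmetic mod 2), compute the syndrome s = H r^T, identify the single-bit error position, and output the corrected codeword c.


s = (0, 0, 1)^T, error position = 1, corrected codeword c = 0011001

Compute s = H r^T mod 2 one row at a time:
  s_1 = 1 + 0 + 0 + 1 = 2 ≡ 0 (mod 2).
  s_2 = 0 + 1 + 0 + 1 = 2 ≡ 0 (mod 2).
  s_3 = 1 + 1 + 0 + 1 = 3 ≡ 1 (mod 2).
s = (0, 0, 1)^T — this equals column 1 of H (binary 001), so error is at position 1.
Correct: flip bit 1 of r = 1011001 to get c = 0011001.


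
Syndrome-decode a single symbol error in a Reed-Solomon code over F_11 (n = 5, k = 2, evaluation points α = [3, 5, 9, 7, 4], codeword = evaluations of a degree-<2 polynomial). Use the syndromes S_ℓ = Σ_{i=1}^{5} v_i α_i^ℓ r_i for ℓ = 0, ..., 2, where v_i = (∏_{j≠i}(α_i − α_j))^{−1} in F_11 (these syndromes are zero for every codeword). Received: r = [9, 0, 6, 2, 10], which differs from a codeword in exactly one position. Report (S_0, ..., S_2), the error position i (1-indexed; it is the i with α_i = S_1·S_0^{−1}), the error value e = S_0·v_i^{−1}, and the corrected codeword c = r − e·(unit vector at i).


S = (10, 2, 7), error at position 3, error magnitude e = 2, c = [9, 0, 4, 2, 10].

Step 1: column multipliers v_i = (∏_{j≠i}(α_i − α_j))^{−1} mod 11.
  i = 1 (α = 3): (3−5)(3−9)(3−7)(3−4) = (−2)·(−6)·(−4)·(−1) = 48 ≡ 4, so v_1 = 4^{−1} = 3 (mod 11).
  i = 2 (α = 5): (5−3)(5−9)(5−7)(5−4) = 2·(−4)·(−2)·1 = 16 ≡ 5, so v_2 = 5^{−1} = 9 (mod 11).
  i = 3 (α = 9): (9−3)(9−5)(9−7)(9−4) = 6·4·2·5 = 240 ≡ 9, so v_3 = 9^{−1} = 5 (mod 11).
  i = 4 (α = 7): (7−3)(7−5)(7−9)(7−4) = 4·2·(−2)·3 = −48 ≡ 7, so v_4 = 7^{−1} = 8 (mod 11).
  i = 5 (α = 4): (4−3)(4−5)(4−9)(4−7) = 1·(−1)·(−5)·(−3) = −15 ≡ 7, so v_5 = 7^{−1} = 8 (mod 11).
  v = [3, 9, 5, 8, 8].
Step 2: syndromes of r = [9, 0, 6, 2, 10] (all sums mod 11).
  S_0 = Σ v_i r_i = 3·9 + 9·0 + 5·6 + 8·2 + 8·10 = 153 ≡ 10.
  S_1 = Σ v_i α_i r_i = 3·3·9 + 9·5·0 + 5·9·6 + 8·7·2 + 8·4·10 = 783 ≡ 2.
  α_i^2 mod 11 = [9, 3, 4, 5, 5].
  S_2 = Σ v_i α_i^2 r_i = 3·9·9 + 9·3·0 + 5·4·6 + 8·5·2 + 8·5·10 = 843 ≡ 7.
  S = (10, 2, 7) ≠ 0, so r is not a codeword (an error is present).
Step 3: locate the error. For a single error e at position i, S_ℓ = v_i·e·α_i^ℓ, so α_err = S_1/S_0.
  S_0^{−1} = 10^{−1} = 10 (mod 11), so α_err = 2·10 = 20 ≡ 9 = α_3. Error position i = 3.
  Consistency check: S_2/S_1 = 7·6 = 42 ≡ 9 = α_err ✓ (single-error assumption holds).
Step 4: error magnitude e = S_0/v_3 = S_0·∏_{j≠3}(α_3 − α_j) = 10·9 = 90 ≡ 2 (mod 11).
Step 5: correct position 3: c_3 = r_3 − e = 6 − 2 ≡ 4 (mod 11). Hence c = [9, 0, 4, 2, 10].
  Check: interpolating c through the α_i gives m(x) = 6 + 1·x (degree < 2) with m(α_i) = c_i for every i, so c is indeed a codeword.


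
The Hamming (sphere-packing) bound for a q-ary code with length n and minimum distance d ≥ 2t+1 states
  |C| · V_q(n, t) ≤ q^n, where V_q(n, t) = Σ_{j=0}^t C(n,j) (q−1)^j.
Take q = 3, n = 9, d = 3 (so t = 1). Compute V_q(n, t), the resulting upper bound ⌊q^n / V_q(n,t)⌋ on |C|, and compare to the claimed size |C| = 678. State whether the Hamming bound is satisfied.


V_q(n, t) = 19, q^n = 19683, Hamming bound = 1035, |C| = 678 ≤ bound (satisfied).

Step 1: Compute V_q(n, t) = Σ_{j=0}^1 C(n, j) (q−1)^j.
  j = 0: C(9,0)·(2)^0 = 1·1 = 1.
  j = 1: C(9,1)·(2)^1 = 9·2 = 18.
  V_q(n, t) = 1 + 18 = 19.
Step 2: q^n = 3^9 = 19683.
Step 3: Hamming bound ⌊q^n / V_q(n,t)⌋ = ⌊19683/19⌋ = 1035.
Step 4: Compare |C| = 678 to 1035: satisfied.
The claimed |C| lies below the Hamming bound.


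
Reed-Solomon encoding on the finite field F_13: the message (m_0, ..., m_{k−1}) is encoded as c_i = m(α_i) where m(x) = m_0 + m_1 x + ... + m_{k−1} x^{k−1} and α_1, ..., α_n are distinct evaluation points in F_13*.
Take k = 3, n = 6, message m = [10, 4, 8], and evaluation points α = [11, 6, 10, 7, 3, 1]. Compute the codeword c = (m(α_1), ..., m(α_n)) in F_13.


c = [8, 10, 5, 1, 3, 9]

Message polynomial: m(x) = 10 + 4·x + 8·x^2 (mod 13).
For each evaluation point α_i, compute m(α_i) mod 13:
  α_1 = 11: Horner steps 8 → 1 → 8, so m(11) = 8.
  α_2 = 6: Horner steps 8 → 0 → 10, so m(6) = 10.
  α_3 = 10: Horner steps 8 → 6 → 5, so m(10) = 5.
  α_4 = 7: Horner steps 8 → 8 → 1, so m(7) = 1.
  α_5 = 3: Horner steps 8 → 2 → 3, so m(3) = 3.
  α_6 = 1: Horner steps 8 → 12 → 9, so m(1) = 9.
Codeword c = [8, 10, 5, 1, 3, 9] ∈ F_13^6.


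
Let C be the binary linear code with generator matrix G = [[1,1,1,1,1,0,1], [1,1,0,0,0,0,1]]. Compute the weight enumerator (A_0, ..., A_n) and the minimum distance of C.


Weight distribution: A_0 = 1, A_3 = 2, A_6 = 1. Minimum distance d = 3.

Enumerate all 2^2 = 4 messages m ∈ F_2^2.
For each, compute codeword c = mG in F_2^7, then tally its weight.
  m = 00 → c = 0000000, weight = 0.
  m = 10 → c = 1111101, weight = 6.
  m = 01 → c = 1100001, weight = 3.
  m = 11 → c = 0011100, weight = 3.
Tally weights:
  weight 0: 1 codewords.
  weight 3: 2 codewords.
  weight 6: 1 codewords.
Minimum distance d = smallest w > 0 with A_w > 0 = 3.
Sanity: Σ A_w = 4 = 2^2 = 4 ✓.


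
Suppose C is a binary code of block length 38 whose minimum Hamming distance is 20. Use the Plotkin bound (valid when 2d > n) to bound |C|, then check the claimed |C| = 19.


Plotkin bound M ≤ 20; given |C| = 19 ≤ bound (satisfied).

Check applicability: 2d = 40, n = 38.
2d − n = 2 > 0, so Plotkin applies.
Compute d/(2d−n) = 20/2 ≈ 10.0000.
⌊d/(2d−n)⌋ = 10.
Plotkin bound: M ≤ 2·10 = 20.
Given |C| = 19, check: satisfied.
This |C| is below the Plotkin bound.


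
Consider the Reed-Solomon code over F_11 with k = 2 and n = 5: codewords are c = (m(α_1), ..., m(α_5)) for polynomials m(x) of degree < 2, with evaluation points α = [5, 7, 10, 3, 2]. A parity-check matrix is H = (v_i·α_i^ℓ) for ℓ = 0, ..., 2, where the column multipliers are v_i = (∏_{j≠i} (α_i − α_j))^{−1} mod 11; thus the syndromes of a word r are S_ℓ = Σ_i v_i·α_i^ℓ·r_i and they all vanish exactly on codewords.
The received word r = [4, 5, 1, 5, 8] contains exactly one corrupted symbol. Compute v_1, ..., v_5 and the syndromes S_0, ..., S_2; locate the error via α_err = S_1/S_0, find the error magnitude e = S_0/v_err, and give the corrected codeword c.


S = (9, 5, 4), error at position 4, error magnitude e = 2, c = [4, 5, 1, 3, 8].

Step 1: column multipliers v_i = (∏_{j≠i}(α_i − α_j))^{−1} mod 11.
  i = 1 (α = 5): (5−7)(5−10)(5−3)(5−2) = (−2)·(−5)·2·3 = 60 ≡ 5, so v_1 = 5^{−1} = 9 (mod 11).
  i = 2 (α = 7): (7−5)(7−10)(7−3)(7−2) = 2·(−3)·4·5 = −120 ≡ 1, so v_2 = 1^{−1} = 1 (mod 11).
  i = 3 (α = 10): (10−5)(10−7)(10−3)(10−2) = 5·3·7·8 = 840 ≡ 4, so v_3 = 4^{−1} = 3 (mod 11).
  i = 4 (α = 3): (3−5)(3−7)(3−10)(3−2) = (−2)·(−4)·(−7)·1 = −56 ≡ 10, so v_4 = 10^{−1} = 10 (mod 11).
  i = 5 (α = 2): (2−5)(2−7)(2−10)(2−3) = (−3)·(−5)·(−8)·(−1) = 120 ≡ 10, so v_5 = 10^{−1} = 10 (mod 11).
  v = [9, 1, 3, 10, 10].
Step 2: syndromes of r = [4, 5, 1, 5, 8] (all sums mod 11).
  S_0 = Σ v_i r_i = 9·4 + 1·5 + 3·1 + 10·5 + 10·8 = 174 ≡ 9.
  S_1 = Σ v_i α_i r_i = 9·5·4 + 1·7·5 + 3·10·1 + 10·3·5 + 10·2·8 = 555 ≡ 5.
  α_i^2 mod 11 = [3, 5, 1, 9, 4].
  S_2 = Σ v_i α_i^2 r_i = 9·3·4 + 1·5·5 + 3·1·1 + 10·9·5 + 10·4·8 = 906 ≡ 4.
  S = (9, 5, 4) ≠ 0, so r is not a codeword (an error is present).
Step 3: locate the error. For a single error e at position i, S_ℓ = v_i·e·α_i^ℓ, so α_err = S_1/S_0.
  S_0^{−1} = 9^{−1} = 5 (mod 11), so α_err = 5·5 = 25 ≡ 3 = α_4. Error position i = 4.
  Consistency check: S_2/S_1 = 4·9 = 36 ≡ 3 = α_err ✓ (single-error assumption holds).
Step 4: error magnitude e = S_0/v_4 = S_0·∏_{j≠4}(α_4 − α_j) = 9·10 = 90 ≡ 2 (mod 11).
Step 5: correct position 4: c_4 = r_4 − e = 5 − 2 ≡ 3 (mod 11). Hence c = [4, 5, 1, 3, 8].
  Check: interpolating c through the α_i gives m(x) = 7 + 6·x (degree < 2) with m(α_i) = c_i for every i, so c is indeed a codeword.


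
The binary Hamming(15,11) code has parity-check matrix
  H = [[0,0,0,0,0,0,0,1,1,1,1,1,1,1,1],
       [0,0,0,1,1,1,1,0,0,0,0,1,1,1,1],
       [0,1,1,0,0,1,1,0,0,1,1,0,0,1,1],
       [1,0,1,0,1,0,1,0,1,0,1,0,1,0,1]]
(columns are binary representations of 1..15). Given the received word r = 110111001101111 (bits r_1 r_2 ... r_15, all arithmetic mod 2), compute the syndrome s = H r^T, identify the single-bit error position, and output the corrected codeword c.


s = (0, 1, 1, 1)^T, error position = 7, corrected codeword c = 110111101101111

Compute s = H r^T mod 2 one row at a time:
  s_1 = 0 + 1 + 1 + 0 + 1 + 1 + 1 + 1 = 6 ≡ 0 (mod 2).
  s_2 = 1 + 1 + 1 + 0 + 1 + 1 + 1 + 1 = 7 ≡ 1 (mod 2).
  s_3 = 1 + 0 + 1 + 0 + 1 + 0 + 1 + 1 = 5 ≡ 1 (mod 2).
  s_4 = 1 + 0 + 1 + 0 + 1 + 0 + 1 + 1 = 5 ≡ 1 (mod 2).
s = (0, 1, 1, 1)^T — this equals column 7 of H (binary 0111), so error is at position 7.
Correct: flip bit 7 of r = 110111001101111 to get c = 110111101101111.


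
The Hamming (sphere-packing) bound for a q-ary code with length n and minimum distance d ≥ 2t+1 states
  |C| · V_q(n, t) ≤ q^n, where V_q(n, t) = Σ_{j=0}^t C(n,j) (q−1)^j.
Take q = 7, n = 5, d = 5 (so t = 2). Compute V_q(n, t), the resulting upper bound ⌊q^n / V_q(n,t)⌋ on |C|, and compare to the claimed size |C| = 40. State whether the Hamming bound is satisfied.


V_q(n, t) = 391, q^n = 16807, Hamming bound = 42, |C| = 40 ≤ bound (satisfied).

Step 1: Compute V_q(n, t) = Σ_{j=0}^2 C(n, j) (q−1)^j.
  j = 0: C(5,0)·(6)^0 = 1·1 = 1.
  j = 1: C(5,1)·(6)^1 = 5·6 = 30.
  j = 2: C(5,2)·(6)^2 = 10·36 = 360.
  V_q(n, t) = 1 + 30 + 360 = 391.
Step 2: q^n = 7^5 = 16807.
Step 3: Hamming bound ⌊q^n / V_q(n,t)⌋ = ⌊16807/391⌋ = 42.
Step 4: Compare |C| = 40 to 42: satisfied.
The claimed |C| lies below the Hamming bound.


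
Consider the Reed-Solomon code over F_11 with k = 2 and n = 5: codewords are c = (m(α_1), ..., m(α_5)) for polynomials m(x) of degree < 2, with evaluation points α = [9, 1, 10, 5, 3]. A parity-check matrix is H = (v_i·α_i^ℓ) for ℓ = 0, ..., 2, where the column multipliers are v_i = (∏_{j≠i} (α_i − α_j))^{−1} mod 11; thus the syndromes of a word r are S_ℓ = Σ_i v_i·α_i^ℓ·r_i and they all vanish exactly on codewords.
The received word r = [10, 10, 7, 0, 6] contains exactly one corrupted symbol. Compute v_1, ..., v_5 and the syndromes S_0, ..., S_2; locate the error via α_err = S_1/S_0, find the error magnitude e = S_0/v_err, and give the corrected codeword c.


S = (5, 5, 5), error at position 2, error magnitude e = 9, c = [10, 1, 7, 0, 6].

Step 1: column multipliers v_i = (∏_{j≠i}(α_i − α_j))^{−1} mod 11.
  i = 1 (α = 9): (9−1)(9−10)(9−5)(9−3) = 8·(−1)·4·6 = −192 ≡ 6, so v_1 = 6^{−1} = 2 (mod 11).
  i = 2 (α = 1): (1−9)(1−10)(1−5)(1−3) = (−8)·(−9)·(−4)·(−2) = 576 ≡ 4, so v_2 = 4^{−1} = 3 (mod 11).
  i = 3 (α = 10): (10−9)(10−1)(10−5)(10−3) = 1·9·5·7 = 315 ≡ 7, so v_3 = 7^{−1} = 8 (mod 11).
  i = 4 (α = 5): (5−9)(5−1)(5−10)(5−3) = (−4)·4·(−5)·2 = 160 ≡ 6, so v_4 = 6^{−1} = 2 (mod 11).
  i = 5 (α = 3): (3−9)(3−1)(3−10)(3−5) = (−6)·2·(−7)·(−2) = −168 ≡ 8, so v_5 = 8^{−1} = 7 (mod 11).
  v = [2, 3, 8, 2, 7].
Step 2: syndromes of r = [10, 10, 7, 0, 6] (all sums mod 11).
  S_0 = Σ v_i r_i = 2·10 + 3·10 + 8·7 + 2·0 + 7·6 = 148 ≡ 5.
  S_1 = Σ v_i α_i r_i = 2·9·10 + 3·1·10 + 8·10·7 + 2·5·0 + 7·3·6 = 896 ≡ 5.
  α_i^2 mod 11 = [4, 1, 1, 3, 9].
  S_2 = Σ v_i α_i^2 r_i = 2·4·10 + 3·1·10 + 8·1·7 + 2·3·0 + 7·9·6 = 544 ≡ 5.
  S = (5, 5, 5) ≠ 0, so r is not a codeword (an error is present).
Step 3: locate the error. For a single error e at position i, S_ℓ = v_i·e·α_i^ℓ, so α_err = S_1/S_0.
  S_0^{−1} = 5^{−1} = 9 (mod 11), so α_err = 5·9 = 45 ≡ 1 = α_2. Error position i = 2.
  Consistency check: S_2/S_1 = 5·9 = 45 ≡ 1 = α_err ✓ (single-error assumption holds).
Step 4: error magnitude e = S_0/v_2 = S_0·∏_{j≠2}(α_2 − α_j) = 5·4 = 20 ≡ 9 (mod 11).
Step 5: correct position 2: c_2 = r_2 − e = 10 − 9 ≡ 1 (mod 11). Hence c = [10, 1, 7, 0, 6].
  Check: interpolating c through the α_i gives m(x) = 4 + 8·x (degree < 2) with m(α_i) = c_i for every i, so c is indeed a codeword.


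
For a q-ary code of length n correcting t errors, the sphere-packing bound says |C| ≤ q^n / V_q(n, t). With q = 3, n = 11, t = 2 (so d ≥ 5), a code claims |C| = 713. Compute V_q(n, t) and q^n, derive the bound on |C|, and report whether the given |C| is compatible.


V_q(n, t) = 243, q^n = 177147, Hamming bound = 729, |C| = 713 ≤ bound (satisfied).

Step 1: Compute V_q(n, t) = Σ_{j=0}^2 C(n, j) (q−1)^j.
  j = 0: C(11,0)·(2)^0 = 1·1 = 1.
  j = 1: C(11,1)·(2)^1 = 11·2 = 22.
  j = 2: C(11,2)·(2)^2 = 55·4 = 220.
  V_q(n, t) = 1 + 22 + 220 = 243.
Step 2: q^n = 3^11 = 177147.
Step 3: Hamming bound ⌊q^n / V_q(n,t)⌋ = ⌊177147/243⌋ = 729.
Step 4: Compare |C| = 713 to 729: satisfied.
The claimed |C| lies below the Hamming bound.


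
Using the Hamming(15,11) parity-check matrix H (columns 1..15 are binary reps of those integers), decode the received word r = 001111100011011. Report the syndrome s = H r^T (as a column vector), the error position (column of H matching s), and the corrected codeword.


s = (0, 1, 0, 1)^T, error position = 5, corrected codeword c = 001101100011011

Compute s = H r^T mod 2 one row at a time:
  s_1 = 0 + 0 + 0 + 1 + 1 + 0 + 1 + 1 = 4 ≡ 0 (mod 2).
  s_2 = 1 + 1 + 1 + 1 + 1 + 0 + 1 + 1 = 7 ≡ 1 (mod 2).
  s_3 = 0 + 1 + 1 + 1 + 0 + 1 + 1 + 1 = 6 ≡ 0 (mod 2).
  s_4 = 0 + 1 + 1 + 1 + 0 + 1 + 0 + 1 = 5 ≡ 1 (mod 2).
s = (0, 1, 0, 1)^T — this equals column 5 of H (binary 0101), so error is at position 5.
Correct: flip bit 5 of r = 001111100011011 to get c = 001101100011011.


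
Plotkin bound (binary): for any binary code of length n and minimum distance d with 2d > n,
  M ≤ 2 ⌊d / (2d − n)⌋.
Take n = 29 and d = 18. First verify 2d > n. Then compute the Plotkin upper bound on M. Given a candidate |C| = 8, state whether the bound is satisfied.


Plotkin bound M ≤ 4; given |C| = 8 > bound (violated).

Check applicability: 2d = 36, n = 29.
2d − n = 7 > 0, so Plotkin applies.
Compute d/(2d−n) = 18/7 ≈ 2.5714.
⌊d/(2d−n)⌋ = 2.
Plotkin bound: M ≤ 2·2 = 4.
Given |C| = 8, check: VIOLATED.
This |C| is above the Plotkin bound, so no binary code with n = 29, d = 18 and 8 codewords exists.


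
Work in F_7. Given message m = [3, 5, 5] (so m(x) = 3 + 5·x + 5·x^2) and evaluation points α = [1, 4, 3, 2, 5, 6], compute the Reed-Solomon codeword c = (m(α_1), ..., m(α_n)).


c = [6, 5, 0, 5, 6, 3]

Message polynomial: m(x) = 3 + 5·x + 5·x^2 (mod 7).
For each evaluation point α_i, compute m(α_i) mod 7:
  α_1 = 1: Horner steps 5 → 3 → 6, so m(1) = 6.
  α_2 = 4: Horner steps 5 → 4 → 5, so m(4) = 5.
  α_3 = 3: Horner steps 5 → 6 → 0, so m(3) = 0.
  α_4 = 2: Horner steps 5 → 1 → 5, so m(2) = 5.
  α_5 = 5: Horner steps 5 → 2 → 6, so m(5) = 6.
  α_6 = 6: Horner steps 5 → 0 → 3, so m(6) = 3.
Codeword c = [6, 5, 0, 5, 6, 3] ∈ F_7^6.


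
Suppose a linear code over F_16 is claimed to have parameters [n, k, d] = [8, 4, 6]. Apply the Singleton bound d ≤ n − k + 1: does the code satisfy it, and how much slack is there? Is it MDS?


Singleton RHS = n − k + 1 = 5, slack = -1, bound violated (no such code; not MDS).

Singleton bound: d ≤ n − k + 1.
Here n = 8, k = 4, so n − k + 1 = 5.
Given d = 6, check d ≤ 5: NO.
Slack = (n − k + 1) − d = -1.
The slack is negative: d = 6 exceeds n − k + 1 = 5 by 1, so the Singleton bound is violated and no linear [8, 4, 6]_16 code can exist. In particular it is not MDS (MDS requires d = n − k + 1 exactly).
Description: the claimed parameters are [8, 4, 6]_16; such a code would be impossible (violates the Singleton bound).


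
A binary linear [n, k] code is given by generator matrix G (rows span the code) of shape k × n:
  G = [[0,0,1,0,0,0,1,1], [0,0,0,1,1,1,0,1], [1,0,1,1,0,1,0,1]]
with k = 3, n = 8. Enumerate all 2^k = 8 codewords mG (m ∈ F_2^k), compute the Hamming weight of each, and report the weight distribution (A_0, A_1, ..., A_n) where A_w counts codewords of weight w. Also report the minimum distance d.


Weight distribution: A_0 = 1, A_3 = 2, A_4 = 3, A_5 = 2. Minimum distance d = 3.

Enumerate all 2^3 = 8 messages m ∈ F_2^3.
For each, compute codeword c = mG in F_2^8, then tally its weight.
  m = 000 → c = 00000000, weight = 0.
  m = 100 → c = 00100011, weight = 3.
  m = 010 → c = 00011101, weight = 4.
  m = 110 → c = 00111110, weight = 5.
  m = 001 → c = 10110101, weight = 5.
  m = 101 → c = 10010110, weight = 4.
  m = 011 → c = 10101000, weight = 3.
  m = 111 → c = 10001011, weight = 4.
Tally weights:
  weight 0: 1 codewords.
  weight 3: 2 codewords.
  weight 4: 3 codewords.
  weight 5: 2 codewords.
Minimum distance d = smallest w > 0 with A_w > 0 = 3.
Sanity: Σ A_w = 8 = 2^3 = 8 ✓.


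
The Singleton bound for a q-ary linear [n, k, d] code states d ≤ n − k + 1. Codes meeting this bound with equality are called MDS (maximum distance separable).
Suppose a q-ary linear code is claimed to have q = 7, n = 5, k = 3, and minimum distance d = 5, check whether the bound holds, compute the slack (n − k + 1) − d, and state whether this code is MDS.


Singleton RHS = n − k + 1 = 3, slack = -2, bound violated (no such code; not MDS).

Singleton bound: d ≤ n − k + 1.
Here n = 5, k = 3, so n − k + 1 = 3.
Given d = 5, check d ≤ 3: NO.
Slack = (n − k + 1) − d = -2.
The slack is negative: d = 5 exceeds n − k + 1 = 3 by 2, so the Singleton bound is violated and no linear [5, 3, 5]_7 code can exist. In particular it is not MDS (MDS requires d = n − k + 1 exactly).
Description: the claimed parameters are [5, 3, 5]_7; such a code would be impossible (violates the Singleton bound).


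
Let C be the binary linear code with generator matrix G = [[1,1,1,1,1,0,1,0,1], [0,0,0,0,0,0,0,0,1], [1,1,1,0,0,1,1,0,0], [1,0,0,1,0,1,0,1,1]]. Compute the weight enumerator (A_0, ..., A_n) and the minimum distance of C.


Weight distribution: A_0 = 1, A_1 = 1, A_3 = 2, A_4 = 3, A_5 = 3, A_6 = 4, A_7 = 2. Minimum distance d = 1.

Enumerate all 2^4 = 16 messages m ∈ F_2^4.
For each, compute codeword c = mG in F_2^9, then tally its weight.
  m = 0000 → c = 000000000, weight = 0.
  m = 1000 → c = 111110101, weight = 7.
  m = 0100 → c = 000000001, weight = 1.
  m = 1100 → c = 111110100, weight = 6.
  m = 0010 → c = 111001100, weight = 5.
  m = 1010 → c = 000111001, weight = 4.
  m = 0110 → c = 111001101, weight = 6.
  m = 1110 → c = 000111000, weight = 3.
  m = 0001 → c = 100101011, weight = 5.
  m = 1001 → c = 011011110, weight = 6.
  m = 0101 → c = 100101010, weight = 4.
  m = 1101 → c = 011011111, weight = 7.
  m = 0011 → c = 011100111, weight = 6.
  m = 1011 → c = 100010010, weight = 3.
  m = 0111 → c = 011100110, weight = 5.
  m = 1111 → c = 100010011, weight = 4.
Tally weights:
  weight 0: 1 codewords.
  weight 1: 1 codewords.
  weight 3: 2 codewords.
  weight 4: 3 codewords.
  weight 5: 3 codewords.
  weight 6: 4 codewords.
  weight 7: 2 codewords.
Minimum distance d = smallest w > 0 with A_w > 0 = 1.
Sanity: Σ A_w = 16 = 2^4 = 16 ✓.


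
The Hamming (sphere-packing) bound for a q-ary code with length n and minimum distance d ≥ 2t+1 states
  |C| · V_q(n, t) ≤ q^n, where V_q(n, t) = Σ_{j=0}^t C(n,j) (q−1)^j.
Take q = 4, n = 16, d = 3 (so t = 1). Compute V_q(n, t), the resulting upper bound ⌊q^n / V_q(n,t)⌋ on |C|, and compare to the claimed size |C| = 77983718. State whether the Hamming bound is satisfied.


V_q(n, t) = 49, q^n = 4294967296, Hamming bound = 87652393, |C| = 77983718 ≤ bound (satisfied).

Step 1: Compute V_q(n, t) = Σ_{j=0}^1 C(n, j) (q−1)^j.
  j = 0: C(16,0)·(3)^0 = 1·1 = 1.
  j = 1: C(16,1)·(3)^1 = 16·3 = 48.
  V_q(n, t) = 1 + 48 = 49.
Step 2: q^n = 4^16 = 4294967296.
Step 3: Hamming bound ⌊q^n / V_q(n,t)⌋ = ⌊4294967296/49⌋ = 87652393.
Step 4: Compare |C| = 77983718 to 87652393: satisfied.
The claimed |C| lies below the Hamming bound.


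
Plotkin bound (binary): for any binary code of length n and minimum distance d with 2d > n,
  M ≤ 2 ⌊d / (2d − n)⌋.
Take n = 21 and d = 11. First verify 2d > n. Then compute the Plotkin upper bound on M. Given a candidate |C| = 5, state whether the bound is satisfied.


Plotkin bound M ≤ 22; given |C| = 5 ≤ bound (satisfied).

Check applicability: 2d = 22, n = 21.
2d − n = 1 > 0, so Plotkin applies.
Compute d/(2d−n) = 11/1 ≈ 11.0000.
⌊d/(2d−n)⌋ = 11.
Plotkin bound: M ≤ 2·11 = 22.
Given |C| = 5, check: satisfied.
This |C| is below the Plotkin bound.


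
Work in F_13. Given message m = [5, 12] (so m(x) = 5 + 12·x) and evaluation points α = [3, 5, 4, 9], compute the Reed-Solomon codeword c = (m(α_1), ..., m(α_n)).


c = [2, 0, 1, 9]

Message polynomial: m(x) = 5 + 12·x (mod 13).
For each evaluation point α_i, compute m(α_i) mod 13:
  α_1 = 3: Horner steps 12 → 2, so m(3) = 2.
  α_2 = 5: Horner steps 12 → 0, so m(5) = 0.
  α_3 = 4: Horner steps 12 → 1, so m(4) = 1.
  α_4 = 9: Horner steps 12 → 9, so m(9) = 9.
Codeword c = [2, 0, 1, 9] ∈ F_13^4.


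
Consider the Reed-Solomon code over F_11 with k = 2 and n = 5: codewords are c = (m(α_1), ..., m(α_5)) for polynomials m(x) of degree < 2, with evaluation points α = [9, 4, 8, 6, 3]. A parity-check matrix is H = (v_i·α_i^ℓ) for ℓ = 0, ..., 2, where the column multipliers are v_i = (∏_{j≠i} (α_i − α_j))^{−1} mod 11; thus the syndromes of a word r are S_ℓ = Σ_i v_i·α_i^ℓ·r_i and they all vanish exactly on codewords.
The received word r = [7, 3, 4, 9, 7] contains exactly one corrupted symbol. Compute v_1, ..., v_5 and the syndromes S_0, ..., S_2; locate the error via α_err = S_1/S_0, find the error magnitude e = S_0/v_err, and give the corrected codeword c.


S = (9, 5, 4), error at position 5, error magnitude e = 7, c = [7, 3, 4, 9, 0].

Step 1: column multipliers v_i = (∏_{j≠i}(α_i − α_j))^{−1} mod 11.
  i = 1 (α = 9): (9−4)(9−8)(9−6)(9−3) = 5·1·3·6 = 90 ≡ 2, so v_1 = 2^{−1} = 6 (mod 11).
  i = 2 (α = 4): (4−9)(4−8)(4−6)(4−3) = (−5)·(−4)·(−2)·1 = −40 ≡ 4, so v_2 = 4^{−1} = 3 (mod 11).
  i = 3 (α = 8): (8−9)(8−4)(8−6)(8−3) = (−1)·4·2·5 = −40 ≡ 4, so v_3 = 4^{−1} = 3 (mod 11).
  i = 4 (α = 6): (6−9)(6−4)(6−8)(6−3) = (−3)·2·(−2)·3 = 36 ≡ 3, so v_4 = 3^{−1} = 4 (mod 11).
  i = 5 (α = 3): (3−9)(3−4)(3−8)(3−6) = (−6)·(−1)·(−5)·(−3) = 90 ≡ 2, so v_5 = 2^{−1} = 6 (mod 11).
  v = [6, 3, 3, 4, 6].
Step 2: syndromes of r = [7, 3, 4, 9, 7] (all sums mod 11).
  S_0 = Σ v_i r_i = 6·7 + 3·3 + 3·4 + 4·9 + 6·7 = 141 ≡ 9.
  S_1 = Σ v_i α_i r_i = 6·9·7 + 3·4·3 + 3·8·4 + 4·6·9 + 6·3·7 = 852 ≡ 5.
  α_i^2 mod 11 = [4, 5, 9, 3, 9].
  S_2 = Σ v_i α_i^2 r_i = 6·4·7 + 3·5·3 + 3·9·4 + 4·3·9 + 6·9·7 = 807 ≡ 4.
  S = (9, 5, 4) ≠ 0, so r is not a codeword (an error is present).
Step 3: locate the error. For a single error e at position i, S_ℓ = v_i·e·α_i^ℓ, so α_err = S_1/S_0.
  S_0^{−1} = 9^{−1} = 5 (mod 11), so α_err = 5·5 = 25 ≡ 3 = α_5. Error position i = 5.
  Consistency check: S_2/S_1 = 4·9 = 36 ≡ 3 = α_err ✓ (single-error assumption holds).
Step 4: error magnitude e = S_0/v_5 = S_0·∏_{j≠5}(α_5 − α_j) = 9·2 = 18 ≡ 7 (mod 11).
Step 5: correct position 5: c_5 = r_5 − e = 7 − 7 ≡ 0 (mod 11). Hence c = [7, 3, 4, 9, 0].
  Check: interpolating c through the α_i gives m(x) = 2 + 3·x (degree < 2) with m(α_i) = c_i for every i, so c is indeed a codeword.


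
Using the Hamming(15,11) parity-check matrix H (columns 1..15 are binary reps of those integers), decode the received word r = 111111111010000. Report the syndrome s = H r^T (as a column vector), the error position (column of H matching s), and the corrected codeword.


s = (1, 0, 1, 0)^T, error position = 10, corrected codeword c = 111111111110000

Compute s = H r^T mod 2 one row at a time:
  s_1 = 1 + 1 + 0 + 1 + 0 + 0 + 0 + 0 = 3 ≡ 1 (mod 2).
  s_2 = 1 + 1 + 1 + 1 + 0 + 0 + 0 + 0 = 4 ≡ 0 (mod 2).
  s_3 = 1 + 1 + 1 + 1 + 0 + 1 + 0 + 0 = 5 ≡ 1 (mod 2).
  s_4 = 1 + 1 + 1 + 1 + 1 + 1 + 0 + 0 = 6 ≡ 0 (mod 2).
s = (1, 0, 1, 0)^T — this equals column 10 of H (binary 1010), so error is at position 10.
Correct: flip bit 10 of r = 111111111010000 to get c = 111111111110000.


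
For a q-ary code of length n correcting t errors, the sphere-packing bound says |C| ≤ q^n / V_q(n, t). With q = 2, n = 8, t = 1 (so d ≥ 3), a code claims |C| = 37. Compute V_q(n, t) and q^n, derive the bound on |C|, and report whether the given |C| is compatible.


V_q(n, t) = 9, q^n = 256, Hamming bound = 28, |C| = 37 > bound (violated).

Step 1: Compute V_q(n, t) = Σ_{j=0}^1 C(n, j) (q−1)^j.
  j = 0: C(8,0)·(1)^0 = 1·1 = 1.
  j = 1: C(8,1)·(1)^1 = 8·1 = 8.
  V_q(n, t) = 1 + 8 = 9.
Step 2: q^n = 2^8 = 256.
Step 3: Hamming bound ⌊q^n / V_q(n,t)⌋ = ⌊256/9⌋ = 28.
Step 4: Compare |C| = 37 to 28: violated.
The claimed |C| lies above the Hamming bound, so no 2-ary code of length 8 with d ≥ 3 can have 37 codewords.


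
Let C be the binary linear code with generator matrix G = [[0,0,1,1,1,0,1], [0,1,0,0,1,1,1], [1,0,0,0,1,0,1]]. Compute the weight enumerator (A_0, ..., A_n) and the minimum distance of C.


Weight distribution: A_0 = 1, A_3 = 3, A_4 = 3, A_7 = 1. Minimum distance d = 3.

Enumerate all 2^3 = 8 messages m ∈ F_2^3.
For each, compute codeword c = mG in F_2^7, then tally its weight.
  m = 000 → c = 0000000, weight = 0.
  m = 100 → c = 0011101, weight = 4.
  m = 010 → c = 0100111, weight = 4.
  m = 110 → c = 0111010, weight = 4.
  m = 001 → c = 1000101, weight = 3.
  m = 101 → c = 1011000, weight = 3.
  m = 011 → c = 1100010, weight = 3.
  m = 111 → c = 1111111, weight = 7.
Tally weights:
  weight 0: 1 codewords.
  weight 3: 3 codewords.
  weight 4: 3 codewords.
  weight 7: 1 codewords.
Minimum distance d = smallest w > 0 with A_w > 0 = 3.
Sanity: Σ A_w = 8 = 2^3 = 8 ✓.


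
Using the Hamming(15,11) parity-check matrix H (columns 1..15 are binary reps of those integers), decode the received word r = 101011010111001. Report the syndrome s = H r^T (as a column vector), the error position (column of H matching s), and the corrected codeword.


s = (1, 0, 1, 1)^T, error position = 11, corrected codeword c = 101011010101001

Compute s = H r^T mod 2 one row at a time:
  s_1 = 1 + 0 + 1 + 1 + 1 + 0 + 0 + 1 = 5 ≡ 1 (mod 2).
  s_2 = 0 + 1 + 1 + 0 + 1 + 0 + 0 + 1 = 4 ≡ 0 (mod 2).
  s_3 = 0 + 1 + 1 + 0 + 1 + 1 + 0 + 1 = 5 ≡ 1 (mod 2).
  s_4 = 1 + 1 + 1 + 0 + 0 + 1 + 0 + 1 = 5 ≡ 1 (mod 2).
s = (1, 0, 1, 1)^T — this equals column 11 of H (binary 1011), so error is at position 11.
Correct: flip bit 11 of r = 101011010111001 to get c = 101011010101001.


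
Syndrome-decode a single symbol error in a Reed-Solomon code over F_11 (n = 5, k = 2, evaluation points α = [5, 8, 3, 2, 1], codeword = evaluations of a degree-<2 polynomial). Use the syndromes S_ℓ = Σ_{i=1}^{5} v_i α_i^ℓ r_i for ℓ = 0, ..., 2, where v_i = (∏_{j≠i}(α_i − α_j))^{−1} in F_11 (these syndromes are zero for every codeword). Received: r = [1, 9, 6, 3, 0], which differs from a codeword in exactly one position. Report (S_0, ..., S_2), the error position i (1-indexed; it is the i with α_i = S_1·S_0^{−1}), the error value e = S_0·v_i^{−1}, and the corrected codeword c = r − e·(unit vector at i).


S = (7, 1, 8), error at position 2, error magnitude e = 10, c = [1, 10, 6, 3, 0].

Step 1: column multipliers v_i = (∏_{j≠i}(α_i − α_j))^{−1} mod 11.
  i = 1 (α = 5): (5−8)(5−3)(5−2)(5−1) = (−3)·2·3·4 = −72 ≡ 5, so v_1 = 5^{−1} = 9 (mod 11).
  i = 2 (α = 8): (8−5)(8−3)(8−2)(8−1) = 3·5·6·7 = 630 ≡ 3, so v_2 = 3^{−1} = 4 (mod 11).
  i = 3 (α = 3): (3−5)(3−8)(3−2)(3−1) = (−2)·(−5)·1·2 = 20 ≡ 9, so v_3 = 9^{−1} = 5 (mod 11).
  i = 4 (α = 2): (2−5)(2−8)(2−3)(2−1) = (−3)·(−6)·(−1)·1 = −18 ≡ 4, so v_4 = 4^{−1} = 3 (mod 11).
  i = 5 (α = 1): (1−5)(1−8)(1−3)(1−2) = (−4)·(−7)·(−2)·(−1) = 56 ≡ 1, so v_5 = 1^{−1} = 1 (mod 11).
  v = [9, 4, 5, 3, 1].
Step 2: syndromes of r = [1, 9, 6, 3, 0] (all sums mod 11).
  S_0 = Σ v_i r_i = 9·1 + 4·9 + 5·6 + 3·3 + 1·0 = 84 ≡ 7.
  S_1 = Σ v_i α_i r_i = 9·5·1 + 4·8·9 + 5·3·6 + 3·2·3 + 1·1·0 = 441 ≡ 1.
  α_i^2 mod 11 = [3, 9, 9, 4, 1].
  S_2 = Σ v_i α_i^2 r_i = 9·3·1 + 4·9·9 + 5·9·6 + 3·4·3 + 1·1·0 = 657 ≡ 8.
  S = (7, 1, 8) ≠ 0, so r is not a codeword (an error is present).
Step 3: locate the error. For a single error e at position i, S_ℓ = v_i·e·α_i^ℓ, so α_err = S_1/S_0.
  S_0^{−1} = 7^{−1} = 8 (mod 11), so α_err = 1·8 = 8 ≡ 8 = α_2. Error position i = 2.
  Consistency check: S_2/S_1 = 8·1 = 8 ≡ 8 = α_err ✓ (single-error assumption holds).
Step 4: error magnitude e = S_0/v_2 = S_0·∏_{j≠2}(α_2 − α_j) = 7·3 = 21 ≡ 10 (mod 11).
Step 5: correct position 2: c_2 = r_2 − e = 9 − 10 ≡ 10 (mod 11). Hence c = [1, 10, 6, 3, 0].
  Check: interpolating c through the α_i gives m(x) = 8 + 3·x (degree < 2) with m(α_i) = c_i for every i, so c is indeed a codeword.


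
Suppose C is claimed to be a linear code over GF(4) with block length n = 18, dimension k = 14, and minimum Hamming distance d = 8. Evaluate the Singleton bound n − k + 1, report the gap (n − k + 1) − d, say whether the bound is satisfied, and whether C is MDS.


Singleton RHS = n − k + 1 = 5, slack = -3, bound violated (no such code; not MDS).

Singleton bound: d ≤ n − k + 1.
Here n = 18, k = 14, so n − k + 1 = 5.
Given d = 8, check d ≤ 5: NO.
Slack = (n − k + 1) − d = -3.
The slack is negative: d = 8 exceeds n − k + 1 = 5 by 3, so the Singleton bound is violated and no linear [18, 14, 8]_4 code can exist. In particular it is not MDS (MDS requires d = n − k + 1 exactly).
Description: the claimed parameters are [18, 14, 8]_4; such a code would be impossible (violates the Singleton bound).


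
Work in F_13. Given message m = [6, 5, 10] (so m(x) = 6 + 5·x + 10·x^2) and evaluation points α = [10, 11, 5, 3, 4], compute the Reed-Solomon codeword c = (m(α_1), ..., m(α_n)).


c = [3, 10, 8, 7, 4]

Message polynomial: m(x) = 6 + 5·x + 10·x^2 (mod 13).
For each evaluation point α_i, compute m(α_i) mod 13:
  α_1 = 10: Horner steps 10 → 1 → 3, so m(10) = 3.
  α_2 = 11: Horner steps 10 → 11 → 10, so m(11) = 10.
  α_3 = 5: Horner steps 10 → 3 → 8, so m(5) = 8.
  α_4 = 3: Horner steps 10 → 9 → 7, so m(3) = 7.
  α_5 = 4: Horner steps 10 → 6 → 4, so m(4) = 4.
Codeword c = [3, 10, 8, 7, 4] ∈ F_13^5.


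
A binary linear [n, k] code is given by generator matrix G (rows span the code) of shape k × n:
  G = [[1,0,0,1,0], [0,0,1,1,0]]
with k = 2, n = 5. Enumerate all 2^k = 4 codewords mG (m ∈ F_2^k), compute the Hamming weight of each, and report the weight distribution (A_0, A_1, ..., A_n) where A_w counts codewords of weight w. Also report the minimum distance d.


Weight distribution: A_0 = 1, A_2 = 3. Minimum distance d = 2.

Enumerate all 2^2 = 4 messages m ∈ F_2^2.
For each, compute codeword c = mG in F_2^5, then tally its weight.
  m = 00 → c = 00000, weight = 0.
  m = 10 → c = 10010, weight = 2.
  m = 01 → c = 00110, weight = 2.
  m = 11 → c = 10100, weight = 2.
Tally weights:
  weight 0: 1 codewords.
  weight 2: 3 codewords.
Minimum distance d = smallest w > 0 with A_w > 0 = 2.
Sanity: Σ A_w = 4 = 2^2 = 4 ✓.


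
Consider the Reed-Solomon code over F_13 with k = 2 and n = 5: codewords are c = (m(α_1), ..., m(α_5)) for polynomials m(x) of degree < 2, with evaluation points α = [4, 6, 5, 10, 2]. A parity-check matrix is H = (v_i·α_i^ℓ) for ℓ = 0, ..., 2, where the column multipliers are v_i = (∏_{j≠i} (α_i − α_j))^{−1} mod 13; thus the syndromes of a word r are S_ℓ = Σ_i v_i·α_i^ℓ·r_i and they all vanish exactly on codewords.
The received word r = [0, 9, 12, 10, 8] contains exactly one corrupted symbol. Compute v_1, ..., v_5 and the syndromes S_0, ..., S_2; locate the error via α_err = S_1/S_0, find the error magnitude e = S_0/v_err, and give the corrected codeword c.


S = (12, 9, 10), error at position 1, error magnitude e = 11, c = [2, 9, 12, 10, 8].

Step 1: column multipliers v_i = (∏_{j≠i}(α_i − α_j))^{−1} mod 13.
  i = 1 (α = 4): (4−6)(4−5)(4−10)(4−2) = (−2)·(−1)·(−6)·2 = −24 ≡ 2, so v_1 = 2^{−1} = 7 (mod 13).
  i = 2 (α = 6): (6−4)(6−5)(6−10)(6−2) = 2·1·(−4)·4 = −32 ≡ 7, so v_2 = 7^{−1} = 2 (mod 13).
  i = 3 (α = 5): (5−4)(5−6)(5−10)(5−2) = 1·(−1)·(−5)·3 = 15 ≡ 2, so v_3 = 2^{−1} = 7 (mod 13).
  i = 4 (α = 10): (10−4)(10−6)(10−5)(10−2) = 6·4·5·8 = 960 ≡ 11, so v_4 = 11^{−1} = 6 (mod 13).
  i = 5 (α = 2): (2−4)(2−6)(2−5)(2−10) = (−2)·(−4)·(−3)·(−8) = 192 ≡ 10, so v_5 = 10^{−1} = 4 (mod 13).
  v = [7, 2, 7, 6, 4].
Step 2: syndromes of r = [0, 9, 12, 10, 8] (all sums mod 13).
  S_0 = Σ v_i r_i = 7·0 + 2·9 + 7·12 + 6·10 + 4·8 = 194 ≡ 12.
  S_1 = Σ v_i α_i r_i = 7·4·0 + 2·6·9 + 7·5·12 + 6·10·10 + 4·2·8 = 1192 ≡ 9.
  α_i^2 mod 13 = [3, 10, 12, 9, 4].
  S_2 = Σ v_i α_i^2 r_i = 7·3·0 + 2·10·9 + 7·12·12 + 6·9·10 + 4·4·8 = 1856 ≡ 10.
  S = (12, 9, 10) ≠ 0, so r is not a codeword (an error is present).
Step 3: locate the error. For a single error e at position i, S_ℓ = v_i·e·α_i^ℓ, so α_err = S_1/S_0.
  S_0^{−1} = 12^{−1} = 12 (mod 13), so α_err = 9·12 = 108 ≡ 4 = α_1. Error position i = 1.
  Consistency check: S_2/S_1 = 10·3 = 30 ≡ 4 = α_err ✓ (single-error assumption holds).
Step 4: error magnitude e = S_0/v_1 = S_0·∏_{j≠1}(α_1 − α_j) = 12·2 = 24 ≡ 11 (mod 13).
Step 5: correct position 1: c_1 = r_1 − e = 0 − 11 ≡ 2 (mod 13). Hence c = [2, 9, 12, 10, 8].
  Check: interpolating c through the α_i gives m(x) = 1 + 10·x (degree < 2) with m(α_i) = c_i for every i, so c is indeed a codeword.
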